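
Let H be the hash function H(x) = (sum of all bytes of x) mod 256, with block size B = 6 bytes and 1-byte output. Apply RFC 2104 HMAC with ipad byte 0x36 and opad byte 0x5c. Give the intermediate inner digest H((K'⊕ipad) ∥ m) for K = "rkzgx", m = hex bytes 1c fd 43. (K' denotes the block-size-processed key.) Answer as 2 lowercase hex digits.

Key "rkzgx" = 72 6b 7a 67 78 is 5 bytes ≤ B = 6; zero-pad to 6 bytes: K' = 72 6b 7a 67 78 00.
K' ⊕ ipad = 44 5d 4c 51 4e 36.
Inner input = 44 5d 4c 51 4e 36 ∥ 1c fd 43.
Inner hash: sum = 68+93+76+81+78+54+28+253+67 = 798; mod 256 = 30 → 1e.

1e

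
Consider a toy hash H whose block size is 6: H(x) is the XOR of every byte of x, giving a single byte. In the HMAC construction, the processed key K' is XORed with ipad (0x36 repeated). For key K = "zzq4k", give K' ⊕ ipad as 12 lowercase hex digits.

Key "zzq4k" = 7a 7a 71 34 6b is 5 bytes ≤ B = 6; zero-pad to 6 bytes: K' = 7a 7a 71 34 6b 00.
XOR each byte with 0x36: 7a⊕36=4c, 7a⊕36=4c, 71⊕36=47, 34⊕36=02, 6b⊕36=5d, 00⊕36=36.

4c4c47025d36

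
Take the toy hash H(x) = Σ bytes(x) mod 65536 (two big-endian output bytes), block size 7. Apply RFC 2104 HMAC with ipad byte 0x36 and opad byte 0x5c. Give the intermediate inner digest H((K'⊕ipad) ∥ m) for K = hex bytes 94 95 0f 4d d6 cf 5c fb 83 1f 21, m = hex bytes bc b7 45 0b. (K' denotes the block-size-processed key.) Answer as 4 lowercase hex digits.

Key hex bytes 94 95 0f 4d d6 cf 5c fb 83 1f 21 is 11 bytes > B = 7, so hash it first: H(key) = 05 44, then zero-pad to 7 bytes: K' = 05 44 00 00 00 00 00.
K' ⊕ ipad = 33 72 36 36 36 36 36.
Inner input = 33 72 36 36 36 36 36 ∥ bc b7 45 0b.
Inner hash: sum = 51+114+54+54+54+54+54+188+183+69+11 = 886 → 03 76.

0376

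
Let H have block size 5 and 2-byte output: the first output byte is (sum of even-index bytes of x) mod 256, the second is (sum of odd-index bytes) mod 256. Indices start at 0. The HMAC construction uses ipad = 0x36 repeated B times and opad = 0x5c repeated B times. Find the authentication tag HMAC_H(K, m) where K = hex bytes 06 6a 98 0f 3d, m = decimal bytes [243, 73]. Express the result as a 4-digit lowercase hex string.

Key hex bytes 06 6a 98 0f 3d is exactly B = 5 bytes: K' = 06 6a 98 0f 3d.
K' ⊕ ipad = 30 5c ae 39 0b.  K' ⊕ opad = 5a 36 c4 53 61.
Inner input = (K'⊕ipad) ∥ m = 30 5c ae 39 0b ∥ f3 49.
Inner hash: even-index sum = 306 mod 256 = 50; odd-index sum = 392 mod 256 = 136 → 32 88.
Outer input = (K'⊕opad) ∥ inner = 5a 36 c4 53 61 ∥ 32 88.
Outer hash (tag): even-index sum = 519 mod 256 = 7; odd-index sum = 187 mod 256 = 187 → 07 bb.

07bb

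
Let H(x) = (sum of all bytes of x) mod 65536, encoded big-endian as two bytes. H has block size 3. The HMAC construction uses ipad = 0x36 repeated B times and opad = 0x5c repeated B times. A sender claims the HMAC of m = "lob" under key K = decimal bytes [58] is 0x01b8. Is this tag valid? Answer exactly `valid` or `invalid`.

invalid

Key decimal bytes [58] = 3a is 1 byte ≤ B = 3; zero-pad to 3 bytes: K' = 3a 00 00.
K' ⊕ ipad = 0c 36 36; K' ⊕ opad = 66 5c 5c.
Inner hash: sum = 12+54+54+108+111+98 = 437 → 01 b5.
Outer hash (recomputed tag): sum = 102+92+92+1+181 = 468 → 01 d4.
Recomputed tag = 01d4; claimed = 01b8 → mismatch.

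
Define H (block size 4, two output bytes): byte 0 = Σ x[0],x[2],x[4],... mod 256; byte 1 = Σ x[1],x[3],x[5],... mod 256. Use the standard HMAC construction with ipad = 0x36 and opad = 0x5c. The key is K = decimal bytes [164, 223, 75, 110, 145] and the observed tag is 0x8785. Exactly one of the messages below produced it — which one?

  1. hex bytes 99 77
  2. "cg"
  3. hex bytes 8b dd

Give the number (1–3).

Key decimal bytes [164, 223, 75, 110, 145] = a4 df 4b 6e 91 is 5 bytes > B = 4, so hash it first: H(key) = 80 4d, then zero-pad to 4 bytes: K' = 80 4d 00 00.
K' ⊕ ipad = b6 7b 36 36; K' ⊕ opad = dc 11 5c 5c.
m1: inner = H(b6 7b 36 36 99 77) = 85 28; tag = H(dc 11 5c 5c 85 28) = bd95
m2: inner = H(b6 7b 36 36 63 67) = 4f 18; tag = H(dc 11 5c 5c 4f 18) = 8785 ← matches
m3: inner = H(b6 7b 36 36 8b dd) = 77 8e; tag = H(dc 11 5c 5c 77 8e) = affb

2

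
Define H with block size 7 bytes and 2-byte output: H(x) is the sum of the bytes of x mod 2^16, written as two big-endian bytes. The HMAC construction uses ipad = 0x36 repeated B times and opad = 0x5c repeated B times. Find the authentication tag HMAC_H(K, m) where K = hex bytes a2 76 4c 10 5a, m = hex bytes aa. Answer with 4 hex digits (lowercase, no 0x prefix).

Key hex bytes a2 76 4c 10 5a is 5 bytes ≤ B = 7; zero-pad to 7 bytes: K' = a2 76 4c 10 5a 00 00.
K' ⊕ ipad = 94 40 7a 26 6c 36 36.  K' ⊕ opad = fe 2a 10 4c 06 5c 5c.
Inner input = (K'⊕ipad) ∥ m = 94 40 7a 26 6c 36 36 ∥ aa.
Inner hash: sum = 148+64+122+38+108+54+54+170 = 758 → 02 f6.
Outer input = (K'⊕opad) ∥ inner = fe 2a 10 4c 06 5c 5c ∥ 02 f6.
Outer hash (tag): sum = 254+42+16+76+6+92+92+2+246 = 826 → 03 3a.

033a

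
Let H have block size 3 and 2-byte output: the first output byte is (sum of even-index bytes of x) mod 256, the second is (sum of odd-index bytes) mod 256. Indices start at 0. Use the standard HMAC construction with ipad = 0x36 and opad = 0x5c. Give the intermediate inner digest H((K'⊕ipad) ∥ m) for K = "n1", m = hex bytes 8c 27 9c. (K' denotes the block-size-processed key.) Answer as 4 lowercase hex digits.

b52f

Key "n1" = 6e 31 is 2 bytes ≤ B = 3; zero-pad to 3 bytes: K' = 6e 31 00.
K' ⊕ ipad = 58 07 36.
Inner input = 58 07 36 ∥ 8c 27 9c.
Inner hash: even-index sum = 181 mod 256 = 181; odd-index sum = 303 mod 256 = 47 → b5 2f.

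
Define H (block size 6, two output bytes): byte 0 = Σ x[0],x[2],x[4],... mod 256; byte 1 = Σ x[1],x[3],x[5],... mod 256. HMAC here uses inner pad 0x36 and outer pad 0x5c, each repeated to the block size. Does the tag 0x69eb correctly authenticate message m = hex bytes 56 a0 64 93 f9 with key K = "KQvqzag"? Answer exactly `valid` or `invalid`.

Key "KQvqzag" = 4b 51 76 71 7a 61 67 is 7 bytes > B = 6, so hash it first: H(key) = a2 23, then zero-pad to 6 bytes: K' = a2 23 00 00 00 00.
K' ⊕ ipad = 94 15 36 36 36 36; K' ⊕ opad = fe 7f 5c 5c 5c 5c.
Inner hash: even-index sum = 691 mod 256 = 179; odd-index sum = 436 mod 256 = 180 → b3 b4.
Outer hash (recomputed tag): even-index sum = 617 mod 256 = 105; odd-index sum = 491 mod 256 = 235 → 69 eb.
Recomputed tag = 69eb; claimed = 69eb → match.

valid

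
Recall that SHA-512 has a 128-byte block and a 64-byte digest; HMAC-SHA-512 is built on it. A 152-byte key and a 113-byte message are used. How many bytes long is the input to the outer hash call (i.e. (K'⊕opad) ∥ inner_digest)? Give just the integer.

192

Key is 152 > 128 bytes, so it is hashed to 64 bytes then zero-padded to 128: |K'| = 128.
Outer input = (K'⊕opad) ∥ H(inner) → 128 + 64 = 192 bytes.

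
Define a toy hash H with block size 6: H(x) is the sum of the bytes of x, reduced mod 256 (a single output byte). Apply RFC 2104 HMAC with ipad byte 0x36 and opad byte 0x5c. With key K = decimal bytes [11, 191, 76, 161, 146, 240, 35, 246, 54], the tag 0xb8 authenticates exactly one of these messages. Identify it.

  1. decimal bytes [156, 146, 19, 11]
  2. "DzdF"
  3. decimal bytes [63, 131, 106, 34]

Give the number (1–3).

1

Key decimal bytes [11, 191, 76, 161, 146, 240, 35, 246, 54] = 0b bf 4c a1 92 f0 23 f6 36 is 9 bytes > B = 6, so hash it first: H(key) = 88, then zero-pad to 6 bytes: K' = 88 00 00 00 00 00.
K' ⊕ ipad = be 36 36 36 36 36; K' ⊕ opad = d4 5c 5c 5c 5c 5c.
m1: inner = H(be 36 36 36 36 36 9c 92 13 0b) = 18; tag = H(d4 5c 5c 5c 5c 5c 18) = b8 ← matches
m2: inner = H(be 36 36 36 36 36 44 7a 64 46) = 34; tag = H(d4 5c 5c 5c 5c 5c 34) = d4
m3: inner = H(be 36 36 36 36 36 3f 83 6a 22) = 1a; tag = H(d4 5c 5c 5c 5c 5c 1a) = ba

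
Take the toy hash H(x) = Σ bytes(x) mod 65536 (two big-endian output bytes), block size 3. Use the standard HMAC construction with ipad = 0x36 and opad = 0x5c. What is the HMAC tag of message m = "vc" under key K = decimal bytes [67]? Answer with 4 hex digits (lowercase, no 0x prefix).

0192

Key decimal bytes [67] = 43 is 1 byte ≤ B = 3; zero-pad to 3 bytes: K' = 43 00 00.
K' ⊕ ipad = 75 36 36.  K' ⊕ opad = 1f 5c 5c.
Inner input = (K'⊕ipad) ∥ m = 75 36 36 ∥ 76 63.
Inner hash: sum = 117+54+54+118+99 = 442 → 01 ba.
Outer input = (K'⊕opad) ∥ inner = 1f 5c 5c ∥ 01 ba.
Outer hash (tag): sum = 31+92+92+1+186 = 402 → 01 92.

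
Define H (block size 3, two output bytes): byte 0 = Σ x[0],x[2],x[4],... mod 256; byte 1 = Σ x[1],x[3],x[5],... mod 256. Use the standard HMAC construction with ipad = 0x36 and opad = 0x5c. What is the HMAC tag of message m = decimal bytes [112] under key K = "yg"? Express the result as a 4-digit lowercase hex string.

42c0

Key "yg" = 79 67 is 2 bytes ≤ B = 3; zero-pad to 3 bytes: K' = 79 67 00.
K' ⊕ ipad = 4f 51 36.  K' ⊕ opad = 25 3b 5c.
Inner input = (K'⊕ipad) ∥ m = 4f 51 36 ∥ 70.
Inner hash: even-index sum = 133 mod 256 = 133; odd-index sum = 193 mod 256 = 193 → 85 c1.
Outer input = (K'⊕opad) ∥ inner = 25 3b 5c ∥ 85 c1.
Outer hash (tag): even-index sum = 322 mod 256 = 66; odd-index sum = 192 mod 256 = 192 → 42 c0.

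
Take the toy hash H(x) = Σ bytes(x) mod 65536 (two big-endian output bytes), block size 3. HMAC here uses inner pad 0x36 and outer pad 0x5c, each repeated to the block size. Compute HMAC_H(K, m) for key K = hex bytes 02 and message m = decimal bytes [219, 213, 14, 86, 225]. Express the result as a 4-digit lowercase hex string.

Key hex bytes 02 is 1 byte ≤ B = 3; zero-pad to 3 bytes: K' = 02 00 00.
K' ⊕ ipad = 34 36 36.  K' ⊕ opad = 5e 5c 5c.
Inner input = (K'⊕ipad) ∥ m = 34 36 36 ∥ db d5 0e 56 e1.
Inner hash: sum = 52+54+54+219+213+14+86+225 = 917 → 03 95.
Outer input = (K'⊕opad) ∥ inner = 5e 5c 5c ∥ 03 95.
Outer hash (tag): sum = 94+92+92+3+149 = 430 → 01 ae.

01ae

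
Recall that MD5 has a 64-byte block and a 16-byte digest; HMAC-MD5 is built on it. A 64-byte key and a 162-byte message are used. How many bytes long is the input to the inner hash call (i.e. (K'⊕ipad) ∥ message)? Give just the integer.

Key is 64 ≤ 64 bytes, zero-padded: |K'| = 64.
Inner input = (K'⊕ipad) ∥ m → 64 + 162 = 226 bytes.

226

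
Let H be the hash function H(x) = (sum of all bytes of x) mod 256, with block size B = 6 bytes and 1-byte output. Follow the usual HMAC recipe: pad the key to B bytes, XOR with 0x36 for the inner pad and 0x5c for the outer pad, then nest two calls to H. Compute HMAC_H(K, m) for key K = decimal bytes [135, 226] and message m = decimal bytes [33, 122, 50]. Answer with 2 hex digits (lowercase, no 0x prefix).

Key decimal bytes [135, 226] = 87 e2 is 2 bytes ≤ B = 6; zero-pad to 6 bytes: K' = 87 e2 00 00 00 00.
K' ⊕ ipad = b1 d4 36 36 36 36.  K' ⊕ opad = db be 5c 5c 5c 5c.
Inner input = (K'⊕ipad) ∥ m = b1 d4 36 36 36 36 ∥ 21 7a 32.
Inner hash: sum = 177+212+54+54+54+54+33+122+50 = 810; mod 256 = 42 → 2a.
Outer input = (K'⊕opad) ∥ inner = db be 5c 5c 5c 5c ∥ 2a.
Outer hash (tag): sum = 219+190+92+92+92+92+42 = 819; mod 256 = 51 → 33.

33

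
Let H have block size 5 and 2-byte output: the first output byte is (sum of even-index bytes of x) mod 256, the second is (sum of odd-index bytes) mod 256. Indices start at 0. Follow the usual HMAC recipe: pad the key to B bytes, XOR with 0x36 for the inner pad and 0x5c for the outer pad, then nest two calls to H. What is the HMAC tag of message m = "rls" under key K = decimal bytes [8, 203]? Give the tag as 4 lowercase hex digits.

2409

Key decimal bytes [8, 203] = 08 cb is 2 bytes ≤ B = 5; zero-pad to 5 bytes: K' = 08 cb 00 00 00.
K' ⊕ ipad = 3e fd 36 36 36.  K' ⊕ opad = 54 97 5c 5c 5c.
Inner input = (K'⊕ipad) ∥ m = 3e fd 36 36 36 ∥ 72 6c 73.
Inner hash: even-index sum = 278 mod 256 = 22; odd-index sum = 536 mod 256 = 24 → 16 18.
Outer input = (K'⊕opad) ∥ inner = 54 97 5c 5c 5c ∥ 16 18.
Outer hash (tag): even-index sum = 292 mod 256 = 36; odd-index sum = 265 mod 256 = 9 → 24 09.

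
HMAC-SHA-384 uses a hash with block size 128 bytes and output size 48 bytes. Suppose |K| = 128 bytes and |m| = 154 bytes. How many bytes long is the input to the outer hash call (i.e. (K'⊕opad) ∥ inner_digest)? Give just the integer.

176

Key is 128 ≤ 128 bytes, zero-padded: |K'| = 128.
Outer input = (K'⊕opad) ∥ H(inner) → 128 + 48 = 176 bytes.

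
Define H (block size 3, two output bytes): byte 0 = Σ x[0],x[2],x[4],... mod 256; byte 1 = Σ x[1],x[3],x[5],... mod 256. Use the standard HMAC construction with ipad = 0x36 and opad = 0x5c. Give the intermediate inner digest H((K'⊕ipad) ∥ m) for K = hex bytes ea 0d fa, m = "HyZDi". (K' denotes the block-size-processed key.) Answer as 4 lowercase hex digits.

6546

Key hex bytes ea 0d fa is exactly B = 3 bytes: K' = ea 0d fa.
K' ⊕ ipad = dc 3b cc.
Inner input = dc 3b cc ∥ 48 79 5a 44 69.
Inner hash: even-index sum = 613 mod 256 = 101; odd-index sum = 326 mod 256 = 70 → 65 46.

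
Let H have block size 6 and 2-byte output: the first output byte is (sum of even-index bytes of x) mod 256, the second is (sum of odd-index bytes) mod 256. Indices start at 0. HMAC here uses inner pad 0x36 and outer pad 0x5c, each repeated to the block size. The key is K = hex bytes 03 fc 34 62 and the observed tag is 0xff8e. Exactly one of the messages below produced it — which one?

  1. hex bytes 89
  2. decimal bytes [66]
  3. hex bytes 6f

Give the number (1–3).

Key hex bytes 03 fc 34 62 is 4 bytes ≤ B = 6; zero-pad to 6 bytes: K' = 03 fc 34 62 00 00.
K' ⊕ ipad = 35 ca 02 54 36 36; K' ⊕ opad = 5f a0 68 3e 5c 5c.
m1: inner = H(35 ca 02 54 36 36 89) = f6 54; tag = H(5f a0 68 3e 5c 5c f6 54) = 198e
m2: inner = H(35 ca 02 54 36 36 42) = af 54; tag = H(5f a0 68 3e 5c 5c af 54) = d28e
m3: inner = H(35 ca 02 54 36 36 6f) = dc 54; tag = H(5f a0 68 3e 5c 5c dc 54) = ff8e ← matches

3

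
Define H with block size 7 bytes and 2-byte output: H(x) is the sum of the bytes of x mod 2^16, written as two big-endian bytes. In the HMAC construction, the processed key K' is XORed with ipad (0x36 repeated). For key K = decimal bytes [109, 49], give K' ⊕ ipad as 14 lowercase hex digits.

Key decimal bytes [109, 49] = 6d 31 is 2 bytes ≤ B = 7; zero-pad to 7 bytes: K' = 6d 31 00 00 00 00 00.
XOR each byte with 0x36: 6d⊕36=5b, 31⊕36=07, 00⊕36=36, 00⊕36=36, 00⊕36=36, 00⊕36=36, 00⊕36=36.

5b073636363636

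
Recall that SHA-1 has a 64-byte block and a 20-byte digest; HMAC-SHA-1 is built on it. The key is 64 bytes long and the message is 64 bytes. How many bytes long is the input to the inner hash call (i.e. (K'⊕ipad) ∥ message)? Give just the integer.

Key is 64 ≤ 64 bytes, zero-padded: |K'| = 64.
Inner input = (K'⊕ipad) ∥ m → 64 + 64 = 128 bytes.

128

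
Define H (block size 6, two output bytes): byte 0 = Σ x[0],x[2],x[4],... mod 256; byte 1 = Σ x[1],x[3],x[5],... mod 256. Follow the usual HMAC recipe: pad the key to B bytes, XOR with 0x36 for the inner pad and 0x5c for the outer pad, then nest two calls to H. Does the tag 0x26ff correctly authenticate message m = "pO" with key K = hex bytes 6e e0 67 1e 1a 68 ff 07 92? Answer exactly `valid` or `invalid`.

Key hex bytes 6e e0 67 1e 1a 68 ff 07 92 is 9 bytes > B = 6, so hash it first: H(key) = 80 6d, then zero-pad to 6 bytes: K' = 80 6d 00 00 00 00.
K' ⊕ ipad = b6 5b 36 36 36 36; K' ⊕ opad = dc 31 5c 5c 5c 5c.
Inner hash: even-index sum = 402 mod 256 = 146; odd-index sum = 278 mod 256 = 22 → 92 16.
Outer hash (recomputed tag): even-index sum = 550 mod 256 = 38; odd-index sum = 255 mod 256 = 255 → 26 ff.
Recomputed tag = 26ff; claimed = 26ff → match.

valid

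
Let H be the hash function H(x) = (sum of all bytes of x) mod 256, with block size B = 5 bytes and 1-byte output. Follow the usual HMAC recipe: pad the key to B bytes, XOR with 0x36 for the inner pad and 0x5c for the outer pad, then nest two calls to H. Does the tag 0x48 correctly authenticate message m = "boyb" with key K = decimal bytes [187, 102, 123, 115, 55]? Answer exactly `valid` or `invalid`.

Key decimal bytes [187, 102, 123, 115, 55] = bb 66 7b 73 37 is exactly B = 5 bytes: K' = bb 66 7b 73 37.
K' ⊕ ipad = 8d 50 4d 45 01; K' ⊕ opad = e7 3a 27 2f 6b.
Inner hash: sum = 141+80+77+69+1+98+111+121+98 = 796; mod 256 = 28 → 1c.
Outer hash (recomputed tag): sum = 231+58+39+47+107+28 = 510; mod 256 = 254 → fe.
Recomputed tag = fe; claimed = 48 → mismatch.

invalid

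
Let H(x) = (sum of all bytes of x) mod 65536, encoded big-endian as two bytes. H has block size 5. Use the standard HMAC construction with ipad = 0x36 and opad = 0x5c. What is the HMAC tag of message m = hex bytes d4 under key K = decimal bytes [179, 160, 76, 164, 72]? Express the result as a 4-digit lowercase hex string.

Key decimal bytes [179, 160, 76, 164, 72] = b3 a0 4c a4 48 is exactly B = 5 bytes: K' = b3 a0 4c a4 48.
K' ⊕ ipad = 85 96 7a 92 7e.  K' ⊕ opad = ef fc 10 f8 14.
Inner input = (K'⊕ipad) ∥ m = 85 96 7a 92 7e ∥ d4.
Inner hash: sum = 133+150+122+146+126+212 = 889 → 03 79.
Outer input = (K'⊕opad) ∥ inner = ef fc 10 f8 14 ∥ 03 79.
Outer hash (tag): sum = 239+252+16+248+20+3+121 = 899 → 03 83.

0383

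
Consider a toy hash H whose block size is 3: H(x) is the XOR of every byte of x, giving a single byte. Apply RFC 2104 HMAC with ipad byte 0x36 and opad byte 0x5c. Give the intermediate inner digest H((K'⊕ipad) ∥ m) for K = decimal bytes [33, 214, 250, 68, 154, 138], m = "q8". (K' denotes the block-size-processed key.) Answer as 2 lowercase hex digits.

Key decimal bytes [33, 214, 250, 68, 154, 138] = 21 d6 fa 44 9a 8a is 6 bytes > B = 3, so hash it first: H(key) = 59, then zero-pad to 3 bytes: K' = 59 00 00.
K' ⊕ ipad = 6f 36 36.
Inner input = 6f 36 36 ∥ 71 38.
Inner hash: XOR 6f⊕36⊕36⊕71⊕38 = 26.

26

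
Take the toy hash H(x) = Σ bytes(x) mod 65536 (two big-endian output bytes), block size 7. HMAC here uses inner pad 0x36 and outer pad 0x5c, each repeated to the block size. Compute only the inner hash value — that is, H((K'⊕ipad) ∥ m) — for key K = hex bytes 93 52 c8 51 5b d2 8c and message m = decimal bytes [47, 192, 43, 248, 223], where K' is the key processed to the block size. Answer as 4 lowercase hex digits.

076a

Key hex bytes 93 52 c8 51 5b d2 8c is exactly B = 7 bytes: K' = 93 52 c8 51 5b d2 8c.
K' ⊕ ipad = a5 64 fe 67 6d e4 ba.
Inner input = a5 64 fe 67 6d e4 ba ∥ 2f c0 2b f8 df.
Inner hash: sum = 165+100+254+103+109+228+186+47+192+43+248+223 = 1898 → 07 6a.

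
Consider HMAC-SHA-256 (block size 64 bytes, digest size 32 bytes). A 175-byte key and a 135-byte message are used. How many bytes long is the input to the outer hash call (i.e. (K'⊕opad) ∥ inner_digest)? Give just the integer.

Key is 175 > 64 bytes, so it is hashed to 32 bytes then zero-padded to 64: |K'| = 64.
Outer input = (K'⊕opad) ∥ H(inner) → 64 + 32 = 96 bytes.

96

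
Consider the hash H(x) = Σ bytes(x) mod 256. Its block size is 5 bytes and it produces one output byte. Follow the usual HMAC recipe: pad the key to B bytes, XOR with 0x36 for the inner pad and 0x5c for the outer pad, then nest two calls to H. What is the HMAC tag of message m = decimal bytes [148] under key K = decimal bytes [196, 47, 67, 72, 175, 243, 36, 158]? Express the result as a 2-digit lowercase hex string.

6e

Key decimal bytes [196, 47, 67, 72, 175, 243, 36, 158] = c4 2f 43 48 af f3 24 9e is 8 bytes > B = 5, so hash it first: H(key) = e2, then zero-pad to 5 bytes: K' = e2 00 00 00 00.
K' ⊕ ipad = d4 36 36 36 36.  K' ⊕ opad = be 5c 5c 5c 5c.
Inner input = (K'⊕ipad) ∥ m = d4 36 36 36 36 ∥ 94.
Inner hash: sum = 212+54+54+54+54+148 = 576; mod 256 = 64 → 40.
Outer input = (K'⊕opad) ∥ inner = be 5c 5c 5c 5c ∥ 40.
Outer hash (tag): sum = 190+92+92+92+92+64 = 622; mod 256 = 110 → 6e.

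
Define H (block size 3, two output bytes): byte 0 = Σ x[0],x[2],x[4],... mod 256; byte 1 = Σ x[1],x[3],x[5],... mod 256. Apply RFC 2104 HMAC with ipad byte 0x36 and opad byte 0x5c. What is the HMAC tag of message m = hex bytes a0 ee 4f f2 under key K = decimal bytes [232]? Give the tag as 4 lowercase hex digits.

Key decimal bytes [232] = e8 is 1 byte ≤ B = 3; zero-pad to 3 bytes: K' = e8 00 00.
K' ⊕ ipad = de 36 36.  K' ⊕ opad = b4 5c 5c.
Inner input = (K'⊕ipad) ∥ m = de 36 36 ∥ a0 ee 4f f2.
Inner hash: even-index sum = 756 mod 256 = 244; odd-index sum = 293 mod 256 = 37 → f4 25.
Outer input = (K'⊕opad) ∥ inner = b4 5c 5c ∥ f4 25.
Outer hash (tag): even-index sum = 309 mod 256 = 53; odd-index sum = 336 mod 256 = 80 → 35 50.

3550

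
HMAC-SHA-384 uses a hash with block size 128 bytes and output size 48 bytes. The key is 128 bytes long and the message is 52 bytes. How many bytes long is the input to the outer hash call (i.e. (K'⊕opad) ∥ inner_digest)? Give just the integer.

176

Key is 128 ≤ 128 bytes, zero-padded: |K'| = 128.
Outer input = (K'⊕opad) ∥ H(inner) → 128 + 48 = 176 bytes.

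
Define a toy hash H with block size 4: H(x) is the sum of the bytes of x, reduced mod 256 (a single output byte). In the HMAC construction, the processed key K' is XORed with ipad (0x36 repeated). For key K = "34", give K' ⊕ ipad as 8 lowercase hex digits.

Key "34" = 33 34 is 2 bytes ≤ B = 4; zero-pad to 4 bytes: K' = 33 34 00 00.
XOR each byte with 0x36: 33⊕36=05, 34⊕36=02, 00⊕36=36, 00⊕36=36.

05023636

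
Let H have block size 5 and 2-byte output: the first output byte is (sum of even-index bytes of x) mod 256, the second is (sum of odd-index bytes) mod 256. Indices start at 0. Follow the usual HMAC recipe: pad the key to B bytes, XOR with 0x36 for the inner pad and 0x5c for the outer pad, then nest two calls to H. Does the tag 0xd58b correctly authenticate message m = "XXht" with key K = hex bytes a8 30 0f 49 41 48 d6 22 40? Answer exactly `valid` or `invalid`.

valid

Key hex bytes a8 30 0f 49 41 48 d6 22 40 is 9 bytes > B = 5, so hash it first: H(key) = 0e e3, then zero-pad to 5 bytes: K' = 0e e3 00 00 00.
K' ⊕ ipad = 38 d5 36 36 36; K' ⊕ opad = 52 bf 5c 5c 5c.
Inner hash: even-index sum = 368 mod 256 = 112; odd-index sum = 459 mod 256 = 203 → 70 cb.
Outer hash (recomputed tag): even-index sum = 469 mod 256 = 213; odd-index sum = 395 mod 256 = 139 → d5 8b.
Recomputed tag = d58b; claimed = d58b → match.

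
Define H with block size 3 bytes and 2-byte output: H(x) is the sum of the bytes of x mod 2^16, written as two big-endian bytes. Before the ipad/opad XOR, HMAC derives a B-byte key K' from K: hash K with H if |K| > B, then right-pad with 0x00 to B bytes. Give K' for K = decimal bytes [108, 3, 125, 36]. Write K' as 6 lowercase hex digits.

|K| = 4 > B = 3, so first hash the key.
H(K): sum = 108+3+125+36 = 272 → 01 10.
Zero-pad H(K) = 01 10 to 3 bytes: K' = 01 10 00.

011000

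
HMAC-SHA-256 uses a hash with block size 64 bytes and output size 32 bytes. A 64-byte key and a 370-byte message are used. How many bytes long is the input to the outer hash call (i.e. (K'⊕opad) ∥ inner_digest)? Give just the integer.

96

Key is 64 ≤ 64 bytes, zero-padded: |K'| = 64.
Outer input = (K'⊕opad) ∥ H(inner) → 64 + 32 = 96 bytes.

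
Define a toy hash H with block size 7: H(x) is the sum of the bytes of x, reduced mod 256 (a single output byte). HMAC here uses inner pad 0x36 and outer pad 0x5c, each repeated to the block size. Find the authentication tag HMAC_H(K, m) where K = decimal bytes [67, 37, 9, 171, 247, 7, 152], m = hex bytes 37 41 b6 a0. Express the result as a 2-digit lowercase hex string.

80

Key decimal bytes [67, 37, 9, 171, 247, 7, 152] = 43 25 09 ab f7 07 98 is exactly B = 7 bytes: K' = 43 25 09 ab f7 07 98.
K' ⊕ ipad = 75 13 3f 9d c1 31 ae.  K' ⊕ opad = 1f 79 55 f7 ab 5b c4.
Inner input = (K'⊕ipad) ∥ m = 75 13 3f 9d c1 31 ae ∥ 37 41 b6 a0.
Inner hash: sum = 117+19+63+157+193+49+174+55+65+182+160 = 1234; mod 256 = 210 → d2.
Outer input = (K'⊕opad) ∥ inner = 1f 79 55 f7 ab 5b c4 ∥ d2.
Outer hash (tag): sum = 31+121+85+247+171+91+196+210 = 1152; mod 256 = 128 → 80.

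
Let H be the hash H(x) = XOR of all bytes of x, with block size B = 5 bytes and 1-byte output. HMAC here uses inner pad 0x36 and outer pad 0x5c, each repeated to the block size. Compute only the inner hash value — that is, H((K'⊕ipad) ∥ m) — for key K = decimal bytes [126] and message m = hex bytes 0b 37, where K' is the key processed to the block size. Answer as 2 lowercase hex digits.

74

Key decimal bytes [126] = 7e is 1 byte ≤ B = 5; zero-pad to 5 bytes: K' = 7e 00 00 00 00.
K' ⊕ ipad = 48 36 36 36 36.
Inner input = 48 36 36 36 36 ∥ 0b 37.
Inner hash: XOR 48⊕36⊕36⊕36⊕36⊕0b⊕37 = 74.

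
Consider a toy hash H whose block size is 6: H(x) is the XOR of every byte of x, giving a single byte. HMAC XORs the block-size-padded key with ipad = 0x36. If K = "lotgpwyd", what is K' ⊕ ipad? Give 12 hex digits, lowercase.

Key "lotgpwyd" = 6c 6f 74 67 70 77 79 64 is 8 bytes > B = 6, so hash it first: H(key) = 0a, then zero-pad to 6 bytes: K' = 0a 00 00 00 00 00.
XOR each byte with 0x36: 0a⊕36=3c, 00⊕36=36, 00⊕36=36, 00⊕36=36, 00⊕36=36, 00⊕36=36.

3c3636363636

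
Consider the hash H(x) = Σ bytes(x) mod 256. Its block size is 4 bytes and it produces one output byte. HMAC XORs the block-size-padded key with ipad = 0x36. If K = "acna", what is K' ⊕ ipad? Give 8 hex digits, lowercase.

Key "acna" = 61 63 6e 61 is exactly B = 4 bytes: K' = 61 63 6e 61.
XOR each byte with 0x36: 61⊕36=57, 63⊕36=55, 6e⊕36=58, 61⊕36=57.

57555857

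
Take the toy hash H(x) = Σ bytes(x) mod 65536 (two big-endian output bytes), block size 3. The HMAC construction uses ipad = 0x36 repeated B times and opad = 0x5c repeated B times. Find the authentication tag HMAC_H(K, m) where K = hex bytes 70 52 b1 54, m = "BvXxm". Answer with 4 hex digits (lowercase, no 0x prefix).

01aa

Key hex bytes 70 52 b1 54 is 4 bytes > B = 3, so hash it first: H(key) = 01 c7, then zero-pad to 3 bytes: K' = 01 c7 00.
K' ⊕ ipad = 37 f1 36.  K' ⊕ opad = 5d 9b 5c.
Inner input = (K'⊕ipad) ∥ m = 37 f1 36 ∥ 42 76 58 78 6d.
Inner hash: sum = 55+241+54+66+118+88+120+109 = 851 → 03 53.
Outer input = (K'⊕opad) ∥ inner = 5d 9b 5c ∥ 03 53.
Outer hash (tag): sum = 93+155+92+3+83 = 426 → 01 aa.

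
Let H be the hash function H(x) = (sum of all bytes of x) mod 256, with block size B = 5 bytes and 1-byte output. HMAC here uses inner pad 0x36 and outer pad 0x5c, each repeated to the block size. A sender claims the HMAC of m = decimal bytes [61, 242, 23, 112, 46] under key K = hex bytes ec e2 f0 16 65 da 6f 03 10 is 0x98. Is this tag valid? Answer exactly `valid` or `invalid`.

valid

Key hex bytes ec e2 f0 16 65 da 6f 03 10 is 9 bytes > B = 5, so hash it first: H(key) = 95, then zero-pad to 5 bytes: K' = 95 00 00 00 00.
K' ⊕ ipad = a3 36 36 36 36; K' ⊕ opad = c9 5c 5c 5c 5c.
Inner hash: sum = 163+54+54+54+54+61+242+23+112+46 = 863; mod 256 = 95 → 5f.
Outer hash (recomputed tag): sum = 201+92+92+92+92+95 = 664; mod 256 = 152 → 98.
Recomputed tag = 98; claimed = 98 → match.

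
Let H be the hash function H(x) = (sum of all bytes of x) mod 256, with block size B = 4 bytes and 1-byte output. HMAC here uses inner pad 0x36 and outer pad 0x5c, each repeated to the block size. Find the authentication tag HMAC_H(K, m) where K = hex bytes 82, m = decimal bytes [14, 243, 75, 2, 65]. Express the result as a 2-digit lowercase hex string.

Key hex bytes 82 is 1 byte ≤ B = 4; zero-pad to 4 bytes: K' = 82 00 00 00.
K' ⊕ ipad = b4 36 36 36.  K' ⊕ opad = de 5c 5c 5c.
Inner input = (K'⊕ipad) ∥ m = b4 36 36 36 ∥ 0e f3 4b 02 41.
Inner hash: sum = 180+54+54+54+14+243+75+2+65 = 741; mod 256 = 229 → e5.
Outer input = (K'⊕opad) ∥ inner = de 5c 5c 5c ∥ e5.
Outer hash (tag): sum = 222+92+92+92+229 = 727; mod 256 = 215 → d7.

d7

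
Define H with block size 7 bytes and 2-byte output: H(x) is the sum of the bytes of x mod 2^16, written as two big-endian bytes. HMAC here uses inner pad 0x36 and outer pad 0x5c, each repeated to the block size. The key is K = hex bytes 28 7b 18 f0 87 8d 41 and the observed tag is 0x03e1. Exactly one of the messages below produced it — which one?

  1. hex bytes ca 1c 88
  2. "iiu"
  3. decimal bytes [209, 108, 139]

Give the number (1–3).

Key hex bytes 28 7b 18 f0 87 8d 41 is exactly B = 7 bytes: K' = 28 7b 18 f0 87 8d 41.
K' ⊕ ipad = 1e 4d 2e c6 b1 bb 77; K' ⊕ opad = 74 27 44 ac db d1 1d.
m1: inner = H(1e 4d 2e c6 b1 bb 77 ca 1c 88) = 04 b0; tag = H(74 27 44 ac db d1 1d 04 b0) = 0408
m2: inner = H(1e 4d 2e c6 b1 bb 77 69 69 75) = 04 89; tag = H(74 27 44 ac db d1 1d 04 89) = 03e1 ← matches
m3: inner = H(1e 4d 2e c6 b1 bb 77 d1 6c 8b) = 05 0a; tag = H(74 27 44 ac db d1 1d 05 0a) = 0363

2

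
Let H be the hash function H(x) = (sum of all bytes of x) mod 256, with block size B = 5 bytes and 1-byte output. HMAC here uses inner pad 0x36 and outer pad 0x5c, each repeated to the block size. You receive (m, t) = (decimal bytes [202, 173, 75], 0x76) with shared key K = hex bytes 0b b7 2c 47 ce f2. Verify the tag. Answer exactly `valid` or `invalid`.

Key hex bytes 0b b7 2c 47 ce f2 is 6 bytes > B = 5, so hash it first: H(key) = f5, then zero-pad to 5 bytes: K' = f5 00 00 00 00.
K' ⊕ ipad = c3 36 36 36 36; K' ⊕ opad = a9 5c 5c 5c 5c.
Inner hash: sum = 195+54+54+54+54+202+173+75 = 861; mod 256 = 93 → 5d.
Outer hash (recomputed tag): sum = 169+92+92+92+92+93 = 630; mod 256 = 118 → 76.
Recomputed tag = 76; claimed = 76 → match.

valid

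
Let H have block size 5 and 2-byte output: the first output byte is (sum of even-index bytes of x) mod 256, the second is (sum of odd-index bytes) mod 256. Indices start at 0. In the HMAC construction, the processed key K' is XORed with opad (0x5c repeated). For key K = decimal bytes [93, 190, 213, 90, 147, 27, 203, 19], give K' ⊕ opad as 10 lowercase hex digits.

Key decimal bytes [93, 190, 213, 90, 147, 27, 203, 19] = 5d be d5 5a 93 1b cb 13 is 8 bytes > B = 5, so hash it first: H(key) = 90 46, then zero-pad to 5 bytes: K' = 90 46 00 00 00.
XOR each byte with 0x5c: 90⊕5c=cc, 46⊕5c=1a, 00⊕5c=5c, 00⊕5c=5c, 00⊕5c=5c.

cc1a5c5c5c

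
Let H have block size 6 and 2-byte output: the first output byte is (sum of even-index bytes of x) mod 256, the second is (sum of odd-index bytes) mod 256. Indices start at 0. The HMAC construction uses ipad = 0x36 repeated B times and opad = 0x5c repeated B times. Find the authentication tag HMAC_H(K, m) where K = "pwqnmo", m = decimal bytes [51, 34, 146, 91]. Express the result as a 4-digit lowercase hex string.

Key "pwqnmo" = 70 77 71 6e 6d 6f is exactly B = 6 bytes: K' = 70 77 71 6e 6d 6f.
K' ⊕ ipad = 46 41 47 58 5b 59.  K' ⊕ opad = 2c 2b 2d 32 31 33.
Inner input = (K'⊕ipad) ∥ m = 46 41 47 58 5b 59 ∥ 33 22 92 5b.
Inner hash: even-index sum = 429 mod 256 = 173; odd-index sum = 367 mod 256 = 111 → ad 6f.
Outer input = (K'⊕opad) ∥ inner = 2c 2b 2d 32 31 33 ∥ ad 6f.
Outer hash (tag): even-index sum = 311 mod 256 = 55; odd-index sum = 255 mod 256 = 255 → 37 ff.

37ff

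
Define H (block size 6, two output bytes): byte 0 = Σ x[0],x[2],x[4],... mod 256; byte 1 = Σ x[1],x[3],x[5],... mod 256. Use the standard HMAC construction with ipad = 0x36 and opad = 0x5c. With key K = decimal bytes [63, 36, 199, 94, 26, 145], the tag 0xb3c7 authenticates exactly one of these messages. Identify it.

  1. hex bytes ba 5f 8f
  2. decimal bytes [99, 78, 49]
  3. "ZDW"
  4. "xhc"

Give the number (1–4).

1

Key decimal bytes [63, 36, 199, 94, 26, 145] = 3f 24 c7 5e 1a 91 is exactly B = 6 bytes: K' = 3f 24 c7 5e 1a 91.
K' ⊕ ipad = 09 12 f1 68 2c a7; K' ⊕ opad = 63 78 9b 02 46 cd.
m1: inner = H(09 12 f1 68 2c a7 ba 5f 8f) = 6f 80; tag = H(63 78 9b 02 46 cd 6f 80) = b3c7 ← matches
m2: inner = H(09 12 f1 68 2c a7 63 4e 31) = ba 6f; tag = H(63 78 9b 02 46 cd ba 6f) = feb6
m3: inner = H(09 12 f1 68 2c a7 5a 44 57) = d7 65; tag = H(63 78 9b 02 46 cd d7 65) = 1bac
m4: inner = H(09 12 f1 68 2c a7 78 68 63) = 01 89; tag = H(63 78 9b 02 46 cd 01 89) = 45d0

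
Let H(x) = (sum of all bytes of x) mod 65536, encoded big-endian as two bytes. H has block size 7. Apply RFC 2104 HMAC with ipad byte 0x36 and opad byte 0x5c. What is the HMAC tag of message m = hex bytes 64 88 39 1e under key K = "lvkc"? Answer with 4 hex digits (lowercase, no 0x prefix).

Key "lvkc" = 6c 76 6b 63 is 4 bytes ≤ B = 7; zero-pad to 7 bytes: K' = 6c 76 6b 63 00 00 00.
K' ⊕ ipad = 5a 40 5d 55 36 36 36.  K' ⊕ opad = 30 2a 37 3f 5c 5c 5c.
Inner input = (K'⊕ipad) ∥ m = 5a 40 5d 55 36 36 36 ∥ 64 88 39 1e.
Inner hash: sum = 90+64+93+85+54+54+54+100+136+57+30 = 817 → 03 31.
Outer input = (K'⊕opad) ∥ inner = 30 2a 37 3f 5c 5c 5c ∥ 03 31.
Outer hash (tag): sum = 48+42+55+63+92+92+92+3+49 = 536 → 02 18.

0218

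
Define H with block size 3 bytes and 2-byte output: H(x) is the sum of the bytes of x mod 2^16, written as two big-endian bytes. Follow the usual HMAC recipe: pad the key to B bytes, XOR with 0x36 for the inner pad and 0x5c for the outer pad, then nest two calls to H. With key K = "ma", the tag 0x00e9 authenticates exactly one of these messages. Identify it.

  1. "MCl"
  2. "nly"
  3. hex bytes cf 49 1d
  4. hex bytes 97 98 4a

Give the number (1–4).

Key "ma" = 6d 61 is 2 bytes ≤ B = 3; zero-pad to 3 bytes: K' = 6d 61 00.
K' ⊕ ipad = 5b 57 36; K' ⊕ opad = 31 3d 5c.
m1: inner = H(5b 57 36 4d 43 6c) = 01 e4; tag = H(31 3d 5c 01 e4) = 01af
m2: inner = H(5b 57 36 6e 6c 79) = 02 3b; tag = H(31 3d 5c 02 3b) = 0107
m3: inner = H(5b 57 36 cf 49 1d) = 02 1d; tag = H(31 3d 5c 02 1d) = 00e9 ← matches
m4: inner = H(5b 57 36 97 98 4a) = 02 61; tag = H(31 3d 5c 02 61) = 012d

3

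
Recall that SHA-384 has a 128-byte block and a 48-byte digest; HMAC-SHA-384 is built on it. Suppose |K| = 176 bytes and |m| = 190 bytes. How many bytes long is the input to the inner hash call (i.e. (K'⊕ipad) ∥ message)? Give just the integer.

Key is 176 > 128 bytes, so it is hashed to 48 bytes then zero-padded to 128: |K'| = 128.
Inner input = (K'⊕ipad) ∥ m → 128 + 190 = 318 bytes.

318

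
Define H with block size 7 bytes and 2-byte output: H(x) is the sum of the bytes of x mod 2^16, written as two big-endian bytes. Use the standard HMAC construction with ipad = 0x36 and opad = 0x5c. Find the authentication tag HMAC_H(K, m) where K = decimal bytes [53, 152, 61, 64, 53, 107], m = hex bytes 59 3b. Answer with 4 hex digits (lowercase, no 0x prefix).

0304

Key decimal bytes [53, 152, 61, 64, 53, 107] = 35 98 3d 40 35 6b is 6 bytes ≤ B = 7; zero-pad to 7 bytes: K' = 35 98 3d 40 35 6b 00.
K' ⊕ ipad = 03 ae 0b 76 03 5d 36.  K' ⊕ opad = 69 c4 61 1c 69 37 5c.
Inner input = (K'⊕ipad) ∥ m = 03 ae 0b 76 03 5d 36 ∥ 59 3b.
Inner hash: sum = 3+174+11+118+3+93+54+89+59 = 604 → 02 5c.
Outer input = (K'⊕opad) ∥ inner = 69 c4 61 1c 69 37 5c ∥ 02 5c.
Outer hash (tag): sum = 105+196+97+28+105+55+92+2+92 = 772 → 03 04.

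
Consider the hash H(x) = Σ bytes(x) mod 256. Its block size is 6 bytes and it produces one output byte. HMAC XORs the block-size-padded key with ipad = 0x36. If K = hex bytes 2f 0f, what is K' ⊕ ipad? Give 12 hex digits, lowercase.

193936363636

Key hex bytes 2f 0f is 2 bytes ≤ B = 6; zero-pad to 6 bytes: K' = 2f 0f 00 00 00 00.
XOR each byte with 0x36: 2f⊕36=19, 0f⊕36=39, 00⊕36=36, 00⊕36=36, 00⊕36=36, 00⊕36=36.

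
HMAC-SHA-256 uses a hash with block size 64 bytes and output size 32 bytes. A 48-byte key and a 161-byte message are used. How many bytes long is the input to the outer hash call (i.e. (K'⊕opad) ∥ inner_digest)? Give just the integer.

96

Key is 48 ≤ 64 bytes, zero-padded: |K'| = 64.
Outer input = (K'⊕opad) ∥ H(inner) → 64 + 32 = 96 bytes.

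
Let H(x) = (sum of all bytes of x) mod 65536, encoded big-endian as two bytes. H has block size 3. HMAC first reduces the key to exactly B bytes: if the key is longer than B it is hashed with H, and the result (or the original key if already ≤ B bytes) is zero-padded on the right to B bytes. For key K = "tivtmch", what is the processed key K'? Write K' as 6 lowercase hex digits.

02ff00

|K| = 7 > B = 3, so first hash the key.
H(K): sum = 116+105+118+116+109+99+104 = 767 → 02 ff.
Zero-pad H(K) = 02 ff to 3 bytes: K' = 02 ff 00.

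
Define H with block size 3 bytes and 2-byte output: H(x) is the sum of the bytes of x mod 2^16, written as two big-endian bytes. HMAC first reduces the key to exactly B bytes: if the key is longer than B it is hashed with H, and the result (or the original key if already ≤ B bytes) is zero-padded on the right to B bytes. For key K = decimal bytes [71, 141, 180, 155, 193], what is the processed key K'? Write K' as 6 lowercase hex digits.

02e400

|K| = 5 > B = 3, so first hash the key.
H(K): sum = 71+141+180+155+193 = 740 → 02 e4.
Zero-pad H(K) = 02 e4 to 3 bytes: K' = 02 e4 00.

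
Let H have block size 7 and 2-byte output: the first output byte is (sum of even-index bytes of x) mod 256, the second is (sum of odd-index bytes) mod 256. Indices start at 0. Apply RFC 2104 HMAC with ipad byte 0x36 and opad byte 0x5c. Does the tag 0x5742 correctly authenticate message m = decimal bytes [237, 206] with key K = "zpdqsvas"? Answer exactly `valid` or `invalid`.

Key "zpdqsvas" = 7a 70 64 71 73 76 61 73 is 8 bytes > B = 7, so hash it first: H(key) = b2 ca, then zero-pad to 7 bytes: K' = b2 ca 00 00 00 00 00.
K' ⊕ ipad = 84 fc 36 36 36 36 36; K' ⊕ opad = ee 96 5c 5c 5c 5c 5c.
Inner hash: even-index sum = 500 mod 256 = 244; odd-index sum = 597 mod 256 = 85 → f4 55.
Outer hash (recomputed tag): even-index sum = 599 mod 256 = 87; odd-index sum = 578 mod 256 = 66 → 57 42.
Recomputed tag = 5742; claimed = 5742 → match.

valid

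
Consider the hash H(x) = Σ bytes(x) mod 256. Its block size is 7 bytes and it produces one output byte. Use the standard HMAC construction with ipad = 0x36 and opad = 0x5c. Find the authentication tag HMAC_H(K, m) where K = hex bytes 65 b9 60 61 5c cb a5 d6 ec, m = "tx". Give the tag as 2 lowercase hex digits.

Key hex bytes 65 b9 60 61 5c cb a5 d6 ec is 9 bytes > B = 7, so hash it first: H(key) = 6d, then zero-pad to 7 bytes: K' = 6d 00 00 00 00 00 00.
K' ⊕ ipad = 5b 36 36 36 36 36 36.  K' ⊕ opad = 31 5c 5c 5c 5c 5c 5c.
Inner input = (K'⊕ipad) ∥ m = 5b 36 36 36 36 36 36 ∥ 74 78.
Inner hash: sum = 91+54+54+54+54+54+54+116+120 = 651; mod 256 = 139 → 8b.
Outer input = (K'⊕opad) ∥ inner = 31 5c 5c 5c 5c 5c 5c ∥ 8b.
Outer hash (tag): sum = 49+92+92+92+92+92+92+139 = 740; mod 256 = 228 → e4.

e4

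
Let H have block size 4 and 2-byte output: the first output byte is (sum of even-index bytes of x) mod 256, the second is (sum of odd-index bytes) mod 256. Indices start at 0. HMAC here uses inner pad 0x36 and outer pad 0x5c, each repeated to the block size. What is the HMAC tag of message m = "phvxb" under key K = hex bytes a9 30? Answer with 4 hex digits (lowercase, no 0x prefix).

Key hex bytes a9 30 is 2 bytes ≤ B = 4; zero-pad to 4 bytes: K' = a9 30 00 00.
K' ⊕ ipad = 9f 06 36 36.  K' ⊕ opad = f5 6c 5c 5c.
Inner input = (K'⊕ipad) ∥ m = 9f 06 36 36 ∥ 70 68 76 78 62.
Inner hash: even-index sum = 541 mod 256 = 29; odd-index sum = 284 mod 256 = 28 → 1d 1c.
Outer input = (K'⊕opad) ∥ inner = f5 6c 5c 5c ∥ 1d 1c.
Outer hash (tag): even-index sum = 366 mod 256 = 110; odd-index sum = 228 mod 256 = 228 → 6e e4.

6ee4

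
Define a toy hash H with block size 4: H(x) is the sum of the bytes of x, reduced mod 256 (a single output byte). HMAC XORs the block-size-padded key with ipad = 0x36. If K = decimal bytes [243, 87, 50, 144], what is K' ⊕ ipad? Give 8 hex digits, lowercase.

Key decimal bytes [243, 87, 50, 144] = f3 57 32 90 is exactly B = 4 bytes: K' = f3 57 32 90.
XOR each byte with 0x36: f3⊕36=c5, 57⊕36=61, 32⊕36=04, 90⊕36=a6.

c56104a6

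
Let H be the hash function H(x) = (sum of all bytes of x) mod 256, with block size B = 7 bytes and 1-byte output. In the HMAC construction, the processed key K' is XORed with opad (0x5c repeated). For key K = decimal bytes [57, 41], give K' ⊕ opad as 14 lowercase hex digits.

Key decimal bytes [57, 41] = 39 29 is 2 bytes ≤ B = 7; zero-pad to 7 bytes: K' = 39 29 00 00 00 00 00.
XOR each byte with 0x5c: 39⊕5c=65, 29⊕5c=75, 00⊕5c=5c, 00⊕5c=5c, 00⊕5c=5c, 00⊕5c=5c, 00⊕5c=5c.

65755c5c5c5c5c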